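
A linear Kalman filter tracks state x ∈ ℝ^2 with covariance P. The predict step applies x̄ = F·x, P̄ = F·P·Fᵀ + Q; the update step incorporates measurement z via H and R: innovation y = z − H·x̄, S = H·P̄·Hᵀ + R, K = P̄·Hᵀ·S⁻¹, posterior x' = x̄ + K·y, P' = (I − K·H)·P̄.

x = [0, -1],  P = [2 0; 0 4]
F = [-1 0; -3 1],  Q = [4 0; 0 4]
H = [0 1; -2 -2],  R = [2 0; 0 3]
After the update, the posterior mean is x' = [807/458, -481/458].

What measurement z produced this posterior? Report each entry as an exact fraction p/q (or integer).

z = [-2, -2]

x̄ = F·x = [0, -1]
P̄ = F·P·Fᵀ + Q = [6 6; 6 26]
S = H·P̄·Hᵀ + R = [28 -64; -64 179]
K = P̄·Hᵀ·S⁻¹ = [-231/458 -72/229; 279/458 -32/229]
x' − x̄ = [807/458, -23/458] = K·y
y = (KᵀK)⁻¹·Kᵀ·(x' − x̄) = [-1, -4]
z = y + H·x̄ = [-1, -4] + [-1, 2] = [-2, -2]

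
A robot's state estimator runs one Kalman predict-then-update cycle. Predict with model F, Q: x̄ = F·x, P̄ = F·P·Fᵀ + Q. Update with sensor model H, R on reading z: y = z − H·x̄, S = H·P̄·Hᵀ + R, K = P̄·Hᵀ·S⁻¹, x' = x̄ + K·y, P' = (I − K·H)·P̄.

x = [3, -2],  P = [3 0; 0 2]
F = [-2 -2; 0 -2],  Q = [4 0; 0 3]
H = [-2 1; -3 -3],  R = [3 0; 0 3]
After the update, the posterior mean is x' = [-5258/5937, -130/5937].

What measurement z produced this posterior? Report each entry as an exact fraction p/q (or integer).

x̄ = F·x = [-2, 4]
P̄ = F·P·Fᵀ + Q = [24 8; 8 11]
S = H·P̄·Hᵀ + R = [78 135; 135 462]
K = P̄·Hᵀ·S⁻¹ = [-1840/5937 -232/1979; 1795/5937 -419/1979]
x' − x̄ = [6616/5937, -23878/5937] = K·y
y = (KᵀK)⁻¹·Kᵀ·(x' − x̄) = [-7, 9]
z = y + H·x̄ = [-7, 9] + [8, -6] = [1, 3]

z = [1, 3]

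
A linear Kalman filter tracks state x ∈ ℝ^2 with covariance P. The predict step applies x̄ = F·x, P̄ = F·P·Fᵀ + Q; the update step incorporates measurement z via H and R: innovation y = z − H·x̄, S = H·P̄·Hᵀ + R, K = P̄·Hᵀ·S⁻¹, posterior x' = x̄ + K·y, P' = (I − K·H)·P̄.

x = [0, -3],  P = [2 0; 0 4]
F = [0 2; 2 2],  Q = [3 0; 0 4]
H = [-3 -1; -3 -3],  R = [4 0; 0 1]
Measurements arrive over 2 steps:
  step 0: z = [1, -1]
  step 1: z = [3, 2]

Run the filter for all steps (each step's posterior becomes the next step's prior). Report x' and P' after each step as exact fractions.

step 0: x̄ = F·x = [-6, -6]
step 0: P̄ = F·P·Fᵀ + Q = [19 16; 16 28]
step 0: y = z − H·x̄ = [-23, -37]
step 0: S = H·P̄·Hᵀ + R = [299 447; 447 712]
step 0: K = P̄·Hᵀ·S⁻¹ = [-5041/13079 1236/13079; 4892/13079 -5496/13079]
step 0: x' = x̄ + K·y = [-8263/13079, 12362/13079]
step 0: P' = (I − K·H)·P̄ = [10288/13079 -10700/13079; -10700/13079 12532/13079]
step 1: x̄ = F·x = [24724/13079, 8198/13079]
step 1: P̄ = F·P·Fᵀ + Q = [89365/13079 7328/13079; 7328/13079 57996/13079]
step 1: y = z − H·x̄ = [121607/13079, 124924/13079]
step 1: S = H·P̄·Hᵀ + R = [958565/13079 1066209/13079; 1066209/13079 1471232/13079]
step 1: K = P̄·Hᵀ·S⁻¹ = [-7334375/20909081 1192668/20909081; 6978972/20909081 -7842840/20909081]
step 1: x' = x̄ + K·y = [-17276731/20909081, 3084758/20909081]
step 1: P' = (I − K·H)·P̄ = [14867528/20909081 -15265084/20909081; -15265084/20909081 17879364/20909081]

step 0: x' = [-8263/13079, 12362/13079], P' = [10288/13079 -10700/13079; -10700/13079 12532/13079]
step 1: x' = [-17276731/20909081, 3084758/20909081], P' = [14867528/20909081 -15265084/20909081; -15265084/20909081 17879364/20909081]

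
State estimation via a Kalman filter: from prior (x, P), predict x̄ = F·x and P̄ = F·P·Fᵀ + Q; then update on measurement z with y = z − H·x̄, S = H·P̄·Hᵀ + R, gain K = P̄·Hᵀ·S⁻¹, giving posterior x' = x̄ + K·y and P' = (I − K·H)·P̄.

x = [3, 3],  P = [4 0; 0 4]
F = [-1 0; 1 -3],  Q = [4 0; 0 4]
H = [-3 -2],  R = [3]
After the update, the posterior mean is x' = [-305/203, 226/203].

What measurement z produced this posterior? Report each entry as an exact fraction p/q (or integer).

x̄ = F·x = [-3, -6]
P̄ = F·P·Fᵀ + Q = [8 -4; -4 44]
S = H·P̄·Hᵀ + R = [203]
K = P̄·Hᵀ·S⁻¹ = [-16/203; -76/203]
x' − x̄ = [304/203, 1444/203] = K·y
y = (KᵀK)⁻¹·Kᵀ·(x' − x̄) = [-19]
z = y + H·x̄ = [-19] + [21] = [2]

z = [2]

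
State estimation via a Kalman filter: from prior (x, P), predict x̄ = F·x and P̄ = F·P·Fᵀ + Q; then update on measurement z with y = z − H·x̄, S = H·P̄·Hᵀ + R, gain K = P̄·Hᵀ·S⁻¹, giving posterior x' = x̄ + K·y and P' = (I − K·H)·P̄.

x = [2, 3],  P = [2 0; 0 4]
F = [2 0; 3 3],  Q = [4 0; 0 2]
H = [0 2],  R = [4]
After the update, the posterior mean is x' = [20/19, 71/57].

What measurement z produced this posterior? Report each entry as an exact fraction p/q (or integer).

x̄ = F·x = [4, 15]
P̄ = F·P·Fᵀ + Q = [12 12; 12 56]
S = H·P̄·Hᵀ + R = [228]
K = P̄·Hᵀ·S⁻¹ = [2/19; 28/57]
x' − x̄ = [-56/19, -784/57] = K·y
y = (KᵀK)⁻¹·Kᵀ·(x' − x̄) = [-28]
z = y + H·x̄ = [-28] + [30] = [2]

z = [2]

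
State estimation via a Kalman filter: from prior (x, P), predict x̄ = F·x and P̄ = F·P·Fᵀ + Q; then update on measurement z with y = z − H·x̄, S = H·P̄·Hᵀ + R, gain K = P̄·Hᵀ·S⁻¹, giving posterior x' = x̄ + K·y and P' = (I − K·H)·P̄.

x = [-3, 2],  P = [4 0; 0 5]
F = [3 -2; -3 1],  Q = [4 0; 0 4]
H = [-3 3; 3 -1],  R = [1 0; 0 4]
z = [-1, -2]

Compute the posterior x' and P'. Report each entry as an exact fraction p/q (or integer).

x' = [-24265/28981, -32509/28981]
P' = [21848/28981 22592/28981; 22592/28981 26460/28981]

x̄ = F·x = [-13, 11]
P̄ = F·P·Fᵀ + Q = [60 -46; -46 45]
y = z − H·x̄ = [-73, 48]
S = H·P̄·Hᵀ + R = [1774 -1227; -1227 865]
K = P̄·Hᵀ·S⁻¹ = [2232/28981 10738/28981; 11604/28981 10329/28981]
x' = x̄ + K·y = [-24265/28981, -32509/28981]
P' = (I − K·H)·P̄ = [21848/28981 22592/28981; 22592/28981 26460/28981]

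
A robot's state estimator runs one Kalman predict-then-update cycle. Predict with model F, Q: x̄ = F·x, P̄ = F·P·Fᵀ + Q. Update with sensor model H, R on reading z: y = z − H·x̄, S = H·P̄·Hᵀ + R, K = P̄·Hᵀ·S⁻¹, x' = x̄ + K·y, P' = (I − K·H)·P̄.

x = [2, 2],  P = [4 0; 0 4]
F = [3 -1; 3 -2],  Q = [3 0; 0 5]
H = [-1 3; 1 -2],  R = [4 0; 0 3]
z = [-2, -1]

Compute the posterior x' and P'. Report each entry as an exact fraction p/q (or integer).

x' = [579/1783, -253/1783]
P' = [22661/1783 9283/1783; 9283/1783 4289/1783]

x̄ = F·x = [4, 2]
P̄ = F·P·Fᵀ + Q = [43 44; 44 57]
y = z − H·x̄ = [-4, -1]
S = H·P̄·Hᵀ + R = [296 -165; -165 98]
K = P̄·Hᵀ·S⁻¹ = [1297/1783 1365/1783; 896/1783 235/1783]
x' = x̄ + K·y = [579/1783, -253/1783]
P' = (I − K·H)·P̄ = [22661/1783 9283/1783; 9283/1783 4289/1783]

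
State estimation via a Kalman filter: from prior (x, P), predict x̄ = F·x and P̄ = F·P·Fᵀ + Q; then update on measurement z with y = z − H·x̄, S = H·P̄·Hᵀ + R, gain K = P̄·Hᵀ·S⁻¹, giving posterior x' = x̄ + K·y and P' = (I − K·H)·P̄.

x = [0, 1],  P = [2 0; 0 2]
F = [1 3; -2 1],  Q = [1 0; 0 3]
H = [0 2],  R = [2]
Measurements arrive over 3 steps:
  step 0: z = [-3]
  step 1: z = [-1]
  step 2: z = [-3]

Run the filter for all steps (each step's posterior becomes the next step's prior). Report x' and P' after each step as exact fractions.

step 0: x' = [71/27, -38/27], P' = [559/27 2/27; 2/27 13/27]
step 1: x' = [-20870/4671, -278/519], P' = [35849/4671 -121/519; -121/519 86/173]
step 2: x' = [-848087/332845, -453023/332845], P' = [2405902/332845 -59287/332845; -59287/332845 164087/332845]

step 0: x̄ = F·x = [3, 1]
step 0: P̄ = F·P·Fᵀ + Q = [21 2; 2 13]
step 0: y = z − H·x̄ = [-5]
step 0: S = H·P̄·Hᵀ + R = [54]
step 0: K = P̄·Hᵀ·S⁻¹ = [2/27; 13/27]
step 0: x' = x̄ + K·y = [71/27, -38/27]
step 0: P' = (I − K·H)·P̄ = [559/27 2/27; 2/27 13/27]
step 1: x̄ = F·x = [-43/27, -20/3]
step 1: P̄ = F·P·Fᵀ + Q = [715/27 -121/3; -121/3 86]
step 1: y = z − H·x̄ = [37/3]
step 1: S = H·P̄·Hᵀ + R = [346]
step 1: K = P̄·Hᵀ·S⁻¹ = [-121/519; 86/173]
step 1: x' = x̄ + K·y = [-20870/4671, -278/519]
step 1: P' = (I − K·H)·P̄ = [35849/4671 -121/519; -121/519 86/173]
step 2: x̄ = F·x = [-28376/4671, 39238/4671]
step 2: P̄ = F·P·Fᵀ + Q = [54884/4671 -59287/4671; -59287/4671 164087/4671]
step 2: y = z − H·x̄ = [-92489/4671]
step 2: S = H·P̄·Hᵀ + R = [665690/4671]
step 2: K = P̄·Hᵀ·S⁻¹ = [-59287/332845; 164087/332845]
step 2: x' = x̄ + K·y = [-848087/332845, -453023/332845]
step 2: P' = (I − K·H)·P̄ = [2405902/332845 -59287/332845; -59287/332845 164087/332845]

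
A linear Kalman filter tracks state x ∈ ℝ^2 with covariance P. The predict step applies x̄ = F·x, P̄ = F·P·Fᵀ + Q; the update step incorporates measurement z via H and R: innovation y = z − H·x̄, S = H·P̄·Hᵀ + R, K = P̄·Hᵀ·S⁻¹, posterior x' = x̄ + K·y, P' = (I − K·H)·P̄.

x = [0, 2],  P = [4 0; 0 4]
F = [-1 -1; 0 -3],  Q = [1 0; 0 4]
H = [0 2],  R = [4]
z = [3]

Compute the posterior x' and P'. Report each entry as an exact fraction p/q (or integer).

x' = [8/41, 54/41]
P' = [225/41 12/41; 12/41 40/41]

x̄ = F·x = [-2, -6]
P̄ = F·P·Fᵀ + Q = [9 12; 12 40]
y = z − H·x̄ = [15]
S = H·P̄·Hᵀ + R = [164]
K = P̄·Hᵀ·S⁻¹ = [6/41; 20/41]
x' = x̄ + K·y = [8/41, 54/41]
P' = (I − K·H)·P̄ = [225/41 12/41; 12/41 40/41]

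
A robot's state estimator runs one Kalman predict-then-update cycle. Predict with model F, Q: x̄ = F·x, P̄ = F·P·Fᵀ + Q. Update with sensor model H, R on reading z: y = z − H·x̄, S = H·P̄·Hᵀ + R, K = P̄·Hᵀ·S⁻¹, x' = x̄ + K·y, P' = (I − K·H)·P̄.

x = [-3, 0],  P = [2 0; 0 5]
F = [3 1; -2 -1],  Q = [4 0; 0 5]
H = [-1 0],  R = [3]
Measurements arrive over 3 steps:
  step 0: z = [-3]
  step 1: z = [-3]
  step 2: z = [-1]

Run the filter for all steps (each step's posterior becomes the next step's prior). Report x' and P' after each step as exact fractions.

step 0: x̄ = F·x = [-9, 6]
step 0: P̄ = F·P·Fᵀ + Q = [27 -17; -17 18]
step 0: y = z − H·x̄ = [-12]
step 0: S = H·P̄·Hᵀ + R = [30]
step 0: K = P̄·Hᵀ·S⁻¹ = [-9/10; 17/30]
step 0: x' = x̄ + K·y = [9/5, -4/5]
step 0: P' = (I − K·H)·P̄ = [27/10 -17/10; -17/10 251/30]
step 1: x̄ = F·x = [23/5, -14/5]
step 1: P̄ = F·P·Fᵀ + Q = [397/15 -241/15; -241/15 521/30]
step 1: y = z − H·x̄ = [8/5]
step 1: S = H·P̄·Hᵀ + R = [442/15]
step 1: K = P̄·Hᵀ·S⁻¹ = [-397/442; 241/442]
step 1: x' = x̄ + K·y = [699/221, -426/221]
step 1: P' = (I − K·H)·P̄ = [1191/442 -723/442; -723/442 1902/221]
step 2: x̄ = F·x = [1671/221, -972/221]
step 2: P̄ = F·P·Fᵀ + Q = [11953/442 -7335/442; -7335/442 3943/221]
step 2: y = z − H·x̄ = [1450/221]
step 2: S = H·P̄·Hᵀ + R = [13279/442]
step 2: K = P̄·Hᵀ·S⁻¹ = [-11953/13279; 7335/13279]
step 2: x' = x̄ + K·y = [21979/13279, -10278/13279]
step 2: P' = (I − K·H)·P̄ = [35859/13279 -22005/13279; -22005/13279 230389/26558]

step 0: x' = [9/5, -4/5], P' = [27/10 -17/10; -17/10 251/30]
step 1: x' = [699/221, -426/221], P' = [1191/442 -723/442; -723/442 1902/221]
step 2: x' = [21979/13279, -10278/13279], P' = [35859/13279 -22005/13279; -22005/13279 230389/26558]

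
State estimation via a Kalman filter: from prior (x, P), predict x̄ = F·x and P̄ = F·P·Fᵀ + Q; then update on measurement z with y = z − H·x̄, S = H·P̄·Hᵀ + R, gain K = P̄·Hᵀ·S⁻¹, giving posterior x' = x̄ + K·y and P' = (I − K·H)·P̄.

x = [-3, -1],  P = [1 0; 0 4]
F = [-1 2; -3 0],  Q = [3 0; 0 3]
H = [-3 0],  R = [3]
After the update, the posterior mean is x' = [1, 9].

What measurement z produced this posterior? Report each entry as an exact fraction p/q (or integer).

z = [-3]

x̄ = F·x = [1, 9]
P̄ = F·P·Fᵀ + Q = [20 3; 3 12]
S = H·P̄·Hᵀ + R = [183]
K = P̄·Hᵀ·S⁻¹ = [-20/61; -3/61]
x' − x̄ = [0, 0] = K·y
y = (KᵀK)⁻¹·Kᵀ·(x' − x̄) = [0]
z = y + H·x̄ = [0] + [-3] = [-3]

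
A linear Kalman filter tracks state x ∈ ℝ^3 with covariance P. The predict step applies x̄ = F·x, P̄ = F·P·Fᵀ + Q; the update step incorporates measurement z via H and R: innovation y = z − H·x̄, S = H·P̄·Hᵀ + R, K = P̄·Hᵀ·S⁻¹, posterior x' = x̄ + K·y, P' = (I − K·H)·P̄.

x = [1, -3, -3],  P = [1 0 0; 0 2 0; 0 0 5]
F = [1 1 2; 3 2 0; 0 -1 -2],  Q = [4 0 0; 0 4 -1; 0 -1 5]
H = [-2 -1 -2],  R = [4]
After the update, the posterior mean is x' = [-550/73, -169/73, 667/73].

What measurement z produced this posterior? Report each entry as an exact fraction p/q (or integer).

x̄ = F·x = [-8, -3, 9]
P̄ = F·P·Fᵀ + Q = [27 7 -22; 7 21 -5; -22 -5 27]
S = H·P̄·Hᵀ + R = [73]
K = P̄·Hᵀ·S⁻¹ = [-17/73; -25/73; -5/73]
x' − x̄ = [34/73, 50/73, 10/73] = K·y
y = (KᵀK)⁻¹·Kᵀ·(x' − x̄) = [-2]
z = y + H·x̄ = [-2] + [1] = [-1]

z = [-1]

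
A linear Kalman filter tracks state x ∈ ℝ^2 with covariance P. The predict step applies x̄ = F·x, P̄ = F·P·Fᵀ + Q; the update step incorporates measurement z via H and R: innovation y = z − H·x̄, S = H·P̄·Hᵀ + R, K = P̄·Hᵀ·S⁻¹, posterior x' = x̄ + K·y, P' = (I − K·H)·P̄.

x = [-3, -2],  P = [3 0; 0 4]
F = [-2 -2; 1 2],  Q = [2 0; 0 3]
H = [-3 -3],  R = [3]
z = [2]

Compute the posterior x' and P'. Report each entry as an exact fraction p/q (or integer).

x' = [162/25, -7]
P' = [558/25 -22; -22 22]

x̄ = F·x = [10, -7]
P̄ = F·P·Fᵀ + Q = [30 -22; -22 22]
y = z − H·x̄ = [11]
S = H·P̄·Hᵀ + R = [75]
K = P̄·Hᵀ·S⁻¹ = [-8/25; 0]
x' = x̄ + K·y = [162/25, -7]
P' = (I − K·H)·P̄ = [558/25 -22; -22 22]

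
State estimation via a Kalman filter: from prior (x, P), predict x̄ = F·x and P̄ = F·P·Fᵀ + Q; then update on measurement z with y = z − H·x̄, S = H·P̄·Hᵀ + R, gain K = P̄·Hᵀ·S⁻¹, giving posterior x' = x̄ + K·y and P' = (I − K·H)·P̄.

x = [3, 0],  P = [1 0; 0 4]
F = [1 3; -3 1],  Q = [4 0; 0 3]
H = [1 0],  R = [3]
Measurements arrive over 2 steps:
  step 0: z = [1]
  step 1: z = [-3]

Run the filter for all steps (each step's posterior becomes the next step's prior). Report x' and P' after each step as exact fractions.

step 0: x' = [25/22, -207/22], P' = [123/44 27/44; 27/44 623/44]
step 1: x' = [-1089/310, -2427/310], P' = [4551/1550 963/1550; 963/1550 50519/1550]

step 0: x̄ = F·x = [3, -9]
step 0: P̄ = F·P·Fᵀ + Q = [41 9; 9 16]
step 0: y = z − H·x̄ = [-2]
step 0: S = H·P̄·Hᵀ + R = [44]
step 0: K = P̄·Hᵀ·S⁻¹ = [41/44; 9/44]
step 0: x' = x̄ + K·y = [25/22, -207/22]
step 0: P' = (I − K·H)·P̄ = [123/44 27/44; 27/44 623/44]
step 1: x̄ = F·x = [-298/11, -141/11]
step 1: P̄ = F·P·Fᵀ + Q = [1517/11 321/11; 321/11 425/11]
step 1: y = z − H·x̄ = [265/11]
step 1: S = H·P̄·Hᵀ + R = [1550/11]
step 1: K = P̄·Hᵀ·S⁻¹ = [1517/1550; 321/1550]
step 1: x' = x̄ + K·y = [-1089/310, -2427/310]
step 1: P' = (I − K·H)·P̄ = [4551/1550 963/1550; 963/1550 50519/1550]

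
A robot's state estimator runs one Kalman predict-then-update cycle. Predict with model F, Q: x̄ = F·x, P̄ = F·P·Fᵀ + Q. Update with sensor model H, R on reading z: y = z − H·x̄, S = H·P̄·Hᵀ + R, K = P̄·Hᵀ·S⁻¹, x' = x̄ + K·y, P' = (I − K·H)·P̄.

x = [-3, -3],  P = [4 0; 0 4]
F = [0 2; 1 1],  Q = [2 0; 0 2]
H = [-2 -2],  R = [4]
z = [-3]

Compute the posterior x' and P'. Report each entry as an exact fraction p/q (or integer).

x̄ = F·x = [-6, -6]
P̄ = F·P·Fᵀ + Q = [18 8; 8 10]
y = z − H·x̄ = [-27]
S = H·P̄·Hᵀ + R = [180]
K = P̄·Hᵀ·S⁻¹ = [-13/45; -1/5]
x' = x̄ + K·y = [9/5, -3/5]
P' = (I − K·H)·P̄ = [134/45 -12/5; -12/5 14/5]

x' = [9/5, -3/5]
P' = [134/45 -12/5; -12/5 14/5]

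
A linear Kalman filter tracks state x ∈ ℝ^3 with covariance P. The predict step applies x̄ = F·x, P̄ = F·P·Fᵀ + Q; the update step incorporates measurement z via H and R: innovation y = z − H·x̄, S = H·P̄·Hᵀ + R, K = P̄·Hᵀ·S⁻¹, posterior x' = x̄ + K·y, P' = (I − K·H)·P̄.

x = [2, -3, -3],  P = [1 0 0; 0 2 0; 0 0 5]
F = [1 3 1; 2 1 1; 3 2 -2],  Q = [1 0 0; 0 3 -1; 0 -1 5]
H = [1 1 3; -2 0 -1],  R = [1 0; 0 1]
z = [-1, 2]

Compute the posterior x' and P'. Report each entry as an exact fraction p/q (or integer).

x' = [-16709/20588, 11293/5147, -7513/10294]
P' = [17013/20588 10257/5147 -10397/10294; 10257/5147 46261/5147 -19005/5147; -10397/10294 -19005/5147 8811/5147]

x̄ = F·x = [-10, -2, 6]
P̄ = F·P·Fᵀ + Q = [25 13 5; 13 14 -1; 5 -1 42]
y = z − H·x̄ = [-7, -12]
S = H·P̄·Hᵀ + R = [468 -236; -236 163]
K = P̄·Hᵀ·S⁻¹ = [-4341/20588 -3308/5147; -497/5147 -1509/5147; 4459/10294 1586/5147]
x' = x̄ + K·y = [-16709/20588, 11293/5147, -7513/10294]
P' = (I − K·H)·P̄ = [17013/20588 10257/5147 -10397/10294; 10257/5147 46261/5147 -19005/5147; -10397/10294 -19005/5147 8811/5147]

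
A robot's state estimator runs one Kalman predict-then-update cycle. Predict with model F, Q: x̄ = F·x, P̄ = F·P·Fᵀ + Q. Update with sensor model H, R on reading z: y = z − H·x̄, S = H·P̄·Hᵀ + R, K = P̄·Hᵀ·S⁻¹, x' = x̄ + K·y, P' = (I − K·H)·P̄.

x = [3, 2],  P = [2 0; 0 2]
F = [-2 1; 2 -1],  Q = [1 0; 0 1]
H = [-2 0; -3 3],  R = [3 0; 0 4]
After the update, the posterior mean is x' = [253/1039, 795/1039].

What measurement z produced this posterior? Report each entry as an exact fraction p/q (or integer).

z = [-2, 2]

x̄ = F·x = [-4, 4]
P̄ = F·P·Fᵀ + Q = [11 -10; -10 11]
S = H·P̄·Hᵀ + R = [47 126; 126 382]
K = P̄·Hᵀ·S⁻¹ = [-233/1039 -189/2078; -149/1039 441/2078]
x' − x̄ = [4409/1039, -3361/1039] = K·y
y = (KᵀK)⁻¹·Kᵀ·(x' − x̄) = [-10, -22]
z = y + H·x̄ = [-10, -22] + [8, 24] = [-2, 2]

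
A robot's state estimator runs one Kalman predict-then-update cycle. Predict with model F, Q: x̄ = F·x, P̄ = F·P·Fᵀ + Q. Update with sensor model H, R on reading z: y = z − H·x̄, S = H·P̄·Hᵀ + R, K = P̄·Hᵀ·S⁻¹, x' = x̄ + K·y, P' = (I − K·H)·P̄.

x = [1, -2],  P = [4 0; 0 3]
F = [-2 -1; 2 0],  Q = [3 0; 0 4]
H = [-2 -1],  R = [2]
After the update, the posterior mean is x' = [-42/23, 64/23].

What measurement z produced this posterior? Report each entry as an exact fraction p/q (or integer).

x̄ = F·x = [0, 2]
P̄ = F·P·Fᵀ + Q = [22 -16; -16 20]
S = H·P̄·Hᵀ + R = [46]
K = P̄·Hᵀ·S⁻¹ = [-14/23; 6/23]
x' − x̄ = [-42/23, 18/23] = K·y
y = (KᵀK)⁻¹·Kᵀ·(x' − x̄) = [3]
z = y + H·x̄ = [3] + [-2] = [1]

z = [1]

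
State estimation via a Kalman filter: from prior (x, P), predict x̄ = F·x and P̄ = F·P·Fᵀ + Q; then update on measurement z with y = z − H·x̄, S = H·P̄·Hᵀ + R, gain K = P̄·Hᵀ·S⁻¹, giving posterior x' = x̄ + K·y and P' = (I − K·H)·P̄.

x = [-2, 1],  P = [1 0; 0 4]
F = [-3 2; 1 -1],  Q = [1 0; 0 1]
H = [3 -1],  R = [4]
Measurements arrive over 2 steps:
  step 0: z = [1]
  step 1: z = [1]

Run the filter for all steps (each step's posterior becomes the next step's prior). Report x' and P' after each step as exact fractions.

step 0: x̄ = F·x = [8, -3]
step 0: P̄ = F·P·Fᵀ + Q = [26 -11; -11 6]
step 0: y = z − H·x̄ = [-26]
step 0: S = H·P̄·Hᵀ + R = [310]
step 0: K = P̄·Hᵀ·S⁻¹ = [89/310; -39/310]
step 0: x' = x̄ + K·y = [83/155, 42/155]
step 0: P' = (I − K·H)·P̄ = [139/310 61/310; 61/310 339/310]
step 1: x̄ = F·x = [-33/31, 41/155]
step 1: P̄ = F·P·Fᵀ + Q = [437/62 -79/31; -79/31 333/155]
step 1: y = z − H·x̄ = [691/155]
step 1: S = H·P̄·Hᵀ + R = [26311/310]
step 1: K = P̄·Hᵀ·S⁻¹ = [7345/26311; -3036/26311]
step 1: x' = x̄ + K·y = [4736/26311, -6575/26311]
step 1: P' = (I − K·H)·P̄ = [11421/26311 4883/26311; 4883/26311 26793/26311]

step 0: x' = [83/155, 42/155], P' = [139/310 61/310; 61/310 339/310]
step 1: x' = [4736/26311, -6575/26311], P' = [11421/26311 4883/26311; 4883/26311 26793/26311]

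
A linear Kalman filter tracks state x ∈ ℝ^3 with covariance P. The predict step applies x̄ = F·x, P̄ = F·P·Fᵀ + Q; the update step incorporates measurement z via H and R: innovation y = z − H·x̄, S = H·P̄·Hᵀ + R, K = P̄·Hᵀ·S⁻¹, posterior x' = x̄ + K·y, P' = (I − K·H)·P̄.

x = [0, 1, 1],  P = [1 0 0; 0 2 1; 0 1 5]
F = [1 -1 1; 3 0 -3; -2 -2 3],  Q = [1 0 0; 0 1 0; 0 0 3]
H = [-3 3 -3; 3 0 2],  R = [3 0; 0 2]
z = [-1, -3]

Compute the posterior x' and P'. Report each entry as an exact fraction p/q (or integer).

x̄ = F·x = [0, -3, 1]
P̄ = F·P·Fᵀ + Q = [7 -9 12; -9 55 -45; 12 -45 48]
y = z − H·x̄ = [11, -5]
S = H·P̄·Hᵀ + R = [2181 -882; -882 401]
K = P̄·Hᵀ·S⁻¹ = [182/2929 729/2929; 9311/32219 11079/32219; -3297/32219 3354/32219]
x' = x̄ + K·y = [-1643/2929, -49631/32219, -20818/32219]
P' = (I − K·H)·P̄ = [2986/2929 -582/2929 -3750/2929; -582/2929 23591/32219 20682/32219; -3750/2929 20682/32219 65229/32219]

x' = [-1643/2929, -49631/32219, -20818/32219]
P' = [2986/2929 -582/2929 -3750/2929; -582/2929 23591/32219 20682/32219; -3750/2929 20682/32219 65229/32219]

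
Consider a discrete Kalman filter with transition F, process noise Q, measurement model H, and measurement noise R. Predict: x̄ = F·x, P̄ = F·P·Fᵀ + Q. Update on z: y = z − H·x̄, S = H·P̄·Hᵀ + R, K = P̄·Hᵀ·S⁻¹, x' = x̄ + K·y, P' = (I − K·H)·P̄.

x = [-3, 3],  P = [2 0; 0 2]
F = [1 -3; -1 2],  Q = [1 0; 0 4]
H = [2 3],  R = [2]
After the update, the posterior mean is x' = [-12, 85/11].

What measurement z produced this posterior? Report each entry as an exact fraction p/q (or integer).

z = [-1]

x̄ = F·x = [-12, 9]
P̄ = F·P·Fᵀ + Q = [21 -14; -14 14]
S = H·P̄·Hᵀ + R = [44]
K = P̄·Hᵀ·S⁻¹ = [0; 7/22]
x' − x̄ = [0, -14/11] = K·y
y = (KᵀK)⁻¹·Kᵀ·(x' − x̄) = [-4]
z = y + H·x̄ = [-4] + [3] = [-1]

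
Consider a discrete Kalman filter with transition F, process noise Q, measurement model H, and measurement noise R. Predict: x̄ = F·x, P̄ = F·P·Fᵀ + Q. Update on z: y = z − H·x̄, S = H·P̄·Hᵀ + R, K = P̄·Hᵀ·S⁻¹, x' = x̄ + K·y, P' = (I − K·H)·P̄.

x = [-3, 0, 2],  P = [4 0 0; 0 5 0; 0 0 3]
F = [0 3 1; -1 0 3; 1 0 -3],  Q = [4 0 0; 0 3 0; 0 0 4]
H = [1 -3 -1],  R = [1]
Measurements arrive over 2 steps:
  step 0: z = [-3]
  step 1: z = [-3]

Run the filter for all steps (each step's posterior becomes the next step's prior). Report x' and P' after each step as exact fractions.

step 0: x' = [393/86, 371/86, -911/172], P' = [1947/43 914/43 -1607/86; 914/43 501/43 -1147/86; -1607/86 -1147/86 3619/172]
step 1: x' = [72195/107609, 530450/322827, -415153/322827], P' = [1672288/107609 734259/107609 -545044/107609; 734259/107609 1585787/322827 -2416207/322827; -545044/107609 -2416207/322827 5477348/322827]

step 0: x̄ = F·x = [2, 9, -9]
step 0: P̄ = F·P·Fᵀ + Q = [52 9 -9; 9 34 -31; -9 -31 35]
step 0: y = z − H·x̄ = [13]
step 0: S = H·P̄·Hᵀ + R = [172]
step 0: K = P̄·Hᵀ·S⁻¹ = [17/86; -31/86; 49/172]
step 0: x' = x̄ + K·y = [393/86, 371/86, -911/172]
step 0: P' = (I − K·H)·P̄ = [1947/43 914/43 -1607/86; 914/43 501/43 -1147/86; -1607/86 -1147/86 3619/172]
step 1: x̄ = F·x = [1315/172, -3519/172, 3519/172]
step 1: P̄ = F·P·Fᵀ + Q = [8579/172 -17543/172 17543/172; -17543/172 60159/172 -59643/172; 17543/172 -59643/172 60331/172]
step 1: y = z − H·x̄ = [-8869/172]
step 1: S = H·P̄·Hᵀ + R = [322827/172]
step 1: K = P̄·Hᵀ·S⁻¹ = [14555/107609; -138377/322827; 136141/322827]
step 1: x' = x̄ + K·y = [72195/107609, 530450/322827, -415153/322827]
step 1: P' = (I − K·H)·P̄ = [1672288/107609 734259/107609 -545044/107609; 734259/107609 1585787/322827 -2416207/322827; -545044/107609 -2416207/322827 5477348/322827]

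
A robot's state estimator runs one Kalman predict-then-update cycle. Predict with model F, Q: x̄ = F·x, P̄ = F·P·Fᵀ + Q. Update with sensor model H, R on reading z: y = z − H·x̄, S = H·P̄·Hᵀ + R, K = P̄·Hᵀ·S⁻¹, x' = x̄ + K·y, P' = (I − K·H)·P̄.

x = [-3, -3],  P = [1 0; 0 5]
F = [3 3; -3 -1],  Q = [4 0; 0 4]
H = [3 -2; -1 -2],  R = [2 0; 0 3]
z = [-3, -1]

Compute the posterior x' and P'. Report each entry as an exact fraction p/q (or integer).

x' = [-7043/16336, 7671/8168]
P' = [2427/8168 801/4084; 801/4084 855/2042]

x̄ = F·x = [-18, 12]
P̄ = F·P·Fᵀ + Q = [58 -24; -24 18]
y = z − H·x̄ = [75, 5]
S = H·P̄·Hᵀ + R = [884 -6; -6 37]
K = P̄·Hᵀ·S⁻¹ = [4077/16336 -1877/8168; -1017/8168 -1407/4084]
x' = x̄ + K·y = [-7043/16336, 7671/8168]
P' = (I − K·H)·P̄ = [2427/8168 801/4084; 801/4084 855/2042]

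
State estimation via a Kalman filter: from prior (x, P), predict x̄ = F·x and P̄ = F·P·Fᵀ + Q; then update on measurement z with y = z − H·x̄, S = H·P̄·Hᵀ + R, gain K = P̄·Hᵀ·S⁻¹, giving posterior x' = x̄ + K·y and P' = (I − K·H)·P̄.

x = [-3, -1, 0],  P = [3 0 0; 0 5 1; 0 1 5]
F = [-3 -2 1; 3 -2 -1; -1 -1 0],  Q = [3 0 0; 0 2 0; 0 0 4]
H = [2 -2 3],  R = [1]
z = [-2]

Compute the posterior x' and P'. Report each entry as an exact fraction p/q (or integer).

x' = [163/833, 869/833, -4/49]
P' = [10083/833 14124/833 162/49; 14124/833 30358/833 634/49; 162/49 634/49 316/49]

x̄ = F·x = [11, -7, 4]
P̄ = F·P·Fᵀ + Q = [51 -12 18; -12 58 2; 18 2 12]
y = z − H·x̄ = [-50]
S = H·P̄·Hᵀ + R = [833]
K = P̄·Hᵀ·S⁻¹ = [180/833; -134/833; 4/49]
x' = x̄ + K·y = [163/833, 869/833, -4/49]
P' = (I − K·H)·P̄ = [10083/833 14124/833 162/49; 14124/833 30358/833 634/49; 162/49 634/49 316/49]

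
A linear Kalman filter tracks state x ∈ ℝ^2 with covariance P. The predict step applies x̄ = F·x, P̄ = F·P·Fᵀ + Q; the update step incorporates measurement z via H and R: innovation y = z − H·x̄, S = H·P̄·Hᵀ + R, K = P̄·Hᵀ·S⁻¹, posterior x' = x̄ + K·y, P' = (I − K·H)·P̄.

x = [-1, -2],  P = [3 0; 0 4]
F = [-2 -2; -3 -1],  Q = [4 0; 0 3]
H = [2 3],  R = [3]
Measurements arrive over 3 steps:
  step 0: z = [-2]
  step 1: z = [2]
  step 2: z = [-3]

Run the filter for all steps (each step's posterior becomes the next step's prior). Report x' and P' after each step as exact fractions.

step 0: x̄ = F·x = [6, 5]
step 0: P̄ = F·P·Fᵀ + Q = [32 26; 26 34]
step 0: y = z − H·x̄ = [-29]
step 0: S = H·P̄·Hᵀ + R = [749]
step 0: K = P̄·Hᵀ·S⁻¹ = [142/749; 22/107]
step 0: x' = x̄ + K·y = [376/749, -103/107]
step 0: P' = (I − K·H)·P̄ = [3804/749 -342/107; -342/107 250/107]
step 1: x̄ = F·x = [690/749, -407/749]
step 1: P̄ = F·P·Fᵀ + Q = [6060/749 7172/749; 7172/749 23869/749]
step 1: y = z − H·x̄ = [1339/749]
step 1: S = H·P̄·Hᵀ + R = [327372/749]
step 1: K = P̄·Hᵀ·S⁻¹ = [2803/27281; 85951/327372]
step 1: x' = x̄ + K·y = [30143/27281, -24235/327372]
step 1: P' = (I − K·H)·P̄ = [94848/27281 -60429/27281; -60429/27281 569383/327372]
step 2: x̄ = F·x = [-337481/163686, -1060913/327372]
step 2: P̄ = F·P·Fᵀ + Q = [584635/81843 1083319/163686; 1083319/163686 7444195/327372]
step 2: y = z − H·x̄ = [3550547/327372]
step 2: S = H·P̄·Hᵀ + R = [103333687/327372]
step 2: K = P̄·Hᵀ·S⁻¹ = [11176994/103333687; 26665861/103333687]
step 2: x' = x̄ + K·y = [-91827858/103333687, -45665662/103333687]
step 2: P' = (I − K·H)·P̄ = [356550852/103333687 -226523574/103333687; -226523574/103333687 177681577/103333687]

step 0: x' = [376/749, -103/107], P' = [3804/749 -342/107; -342/107 250/107]
step 1: x' = [30143/27281, -24235/327372], P' = [94848/27281 -60429/27281; -60429/27281 569383/327372]
step 2: x' = [-91827858/103333687, -45665662/103333687], P' = [356550852/103333687 -226523574/103333687; -226523574/103333687 177681577/103333687]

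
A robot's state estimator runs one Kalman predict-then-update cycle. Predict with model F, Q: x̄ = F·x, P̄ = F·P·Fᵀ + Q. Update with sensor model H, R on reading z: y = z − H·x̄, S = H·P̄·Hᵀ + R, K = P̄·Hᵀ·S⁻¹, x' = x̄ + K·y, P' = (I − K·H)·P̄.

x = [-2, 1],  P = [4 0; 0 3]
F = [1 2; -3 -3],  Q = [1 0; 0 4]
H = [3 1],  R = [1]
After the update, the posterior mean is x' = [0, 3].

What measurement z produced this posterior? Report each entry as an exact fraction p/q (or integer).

x̄ = F·x = [0, 3]
P̄ = F·P·Fᵀ + Q = [17 -30; -30 67]
S = H·P̄·Hᵀ + R = [41]
K = P̄·Hᵀ·S⁻¹ = [21/41; -23/41]
x' − x̄ = [0, 0] = K·y
y = (KᵀK)⁻¹·Kᵀ·(x' − x̄) = [0]
z = y + H·x̄ = [0] + [3] = [3]

z = [3]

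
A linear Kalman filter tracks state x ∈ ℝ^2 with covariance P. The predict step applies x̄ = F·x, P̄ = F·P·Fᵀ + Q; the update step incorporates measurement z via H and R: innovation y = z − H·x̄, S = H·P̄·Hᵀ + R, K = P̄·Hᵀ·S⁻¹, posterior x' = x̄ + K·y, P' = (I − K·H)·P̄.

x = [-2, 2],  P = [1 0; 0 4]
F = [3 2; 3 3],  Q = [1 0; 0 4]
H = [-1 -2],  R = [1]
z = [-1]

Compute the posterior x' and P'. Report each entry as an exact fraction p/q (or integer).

x' = [-434/355, 393/355]
P' = [766/355 -337/355; -337/355 234/355]

x̄ = F·x = [-2, 0]
P̄ = F·P·Fᵀ + Q = [26 33; 33 49]
y = z − H·x̄ = [-3]
S = H·P̄·Hᵀ + R = [355]
K = P̄·Hᵀ·S⁻¹ = [-92/355; -131/355]
x' = x̄ + K·y = [-434/355, 393/355]
P' = (I − K·H)·P̄ = [766/355 -337/355; -337/355 234/355]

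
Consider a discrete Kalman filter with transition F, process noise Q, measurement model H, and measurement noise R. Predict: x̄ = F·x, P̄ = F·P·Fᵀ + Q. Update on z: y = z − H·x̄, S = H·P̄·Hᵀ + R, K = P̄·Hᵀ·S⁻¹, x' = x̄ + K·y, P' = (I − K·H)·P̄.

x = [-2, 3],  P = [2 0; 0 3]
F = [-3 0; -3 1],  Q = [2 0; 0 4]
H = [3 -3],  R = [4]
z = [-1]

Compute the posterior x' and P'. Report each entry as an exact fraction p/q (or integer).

x' = [558/85, 597/85]
P' = [1664/85 1656/85; 1656/85 1684/85]

x̄ = F·x = [6, 9]
P̄ = F·P·Fᵀ + Q = [20 18; 18 25]
y = z − H·x̄ = [8]
S = H·P̄·Hᵀ + R = [85]
K = P̄·Hᵀ·S⁻¹ = [6/85; -21/85]
x' = x̄ + K·y = [558/85, 597/85]
P' = (I − K·H)·P̄ = [1664/85 1656/85; 1656/85 1684/85]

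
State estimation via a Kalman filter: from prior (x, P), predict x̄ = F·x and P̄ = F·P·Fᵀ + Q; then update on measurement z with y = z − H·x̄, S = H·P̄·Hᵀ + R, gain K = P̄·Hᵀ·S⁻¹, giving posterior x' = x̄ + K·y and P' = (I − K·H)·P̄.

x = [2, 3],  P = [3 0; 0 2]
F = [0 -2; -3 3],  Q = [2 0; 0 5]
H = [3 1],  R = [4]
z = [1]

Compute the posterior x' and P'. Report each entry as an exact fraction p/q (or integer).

x' = [-2, 55/9]
P' = [11/2 -31/2; -31/2 851/18]

x̄ = F·x = [-6, 3]
P̄ = F·P·Fᵀ + Q = [10 -12; -12 50]
y = z − H·x̄ = [16]
S = H·P̄·Hᵀ + R = [72]
K = P̄·Hᵀ·S⁻¹ = [1/4; 7/36]
x' = x̄ + K·y = [-2, 55/9]
P' = (I − K·H)·P̄ = [11/2 -31/2; -31/2 851/18]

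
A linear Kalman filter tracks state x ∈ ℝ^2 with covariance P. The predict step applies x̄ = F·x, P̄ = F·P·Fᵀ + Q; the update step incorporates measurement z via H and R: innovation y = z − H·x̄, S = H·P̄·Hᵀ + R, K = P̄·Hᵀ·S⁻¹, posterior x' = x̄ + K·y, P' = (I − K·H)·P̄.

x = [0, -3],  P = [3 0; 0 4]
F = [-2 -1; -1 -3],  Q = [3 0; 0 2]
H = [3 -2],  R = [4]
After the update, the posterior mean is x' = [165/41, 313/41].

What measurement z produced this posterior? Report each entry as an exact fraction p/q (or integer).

z = [-3]

x̄ = F·x = [3, 9]
P̄ = F·P·Fᵀ + Q = [19 18; 18 41]
S = H·P̄·Hᵀ + R = [123]
K = P̄·Hᵀ·S⁻¹ = [7/41; -28/123]
x' − x̄ = [42/41, -56/41] = K·y
y = (KᵀK)⁻¹·Kᵀ·(x' − x̄) = [6]
z = y + H·x̄ = [6] + [-9] = [-3]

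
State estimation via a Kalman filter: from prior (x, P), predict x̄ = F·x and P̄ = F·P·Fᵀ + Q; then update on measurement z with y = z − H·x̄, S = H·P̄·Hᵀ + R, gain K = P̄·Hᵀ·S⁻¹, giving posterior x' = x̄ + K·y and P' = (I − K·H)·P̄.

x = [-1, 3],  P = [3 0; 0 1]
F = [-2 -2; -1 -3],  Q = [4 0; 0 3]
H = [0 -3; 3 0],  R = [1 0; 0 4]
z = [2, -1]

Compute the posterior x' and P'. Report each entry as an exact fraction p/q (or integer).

x' = [-41/167, -493/668]
P' = [356/835 3/835; 3/835 183/1670]

x̄ = F·x = [-4, -8]
P̄ = F·P·Fᵀ + Q = [20 12; 12 15]
y = z − H·x̄ = [-22, 11]
S = H·P̄·Hᵀ + R = [136 -108; -108 184]
K = P̄·Hᵀ·S⁻¹ = [-9/835 267/835; -549/1670 9/3340]
x' = x̄ + K·y = [-41/167, -493/668]
P' = (I − K·H)·P̄ = [356/835 3/835; 3/835 183/1670]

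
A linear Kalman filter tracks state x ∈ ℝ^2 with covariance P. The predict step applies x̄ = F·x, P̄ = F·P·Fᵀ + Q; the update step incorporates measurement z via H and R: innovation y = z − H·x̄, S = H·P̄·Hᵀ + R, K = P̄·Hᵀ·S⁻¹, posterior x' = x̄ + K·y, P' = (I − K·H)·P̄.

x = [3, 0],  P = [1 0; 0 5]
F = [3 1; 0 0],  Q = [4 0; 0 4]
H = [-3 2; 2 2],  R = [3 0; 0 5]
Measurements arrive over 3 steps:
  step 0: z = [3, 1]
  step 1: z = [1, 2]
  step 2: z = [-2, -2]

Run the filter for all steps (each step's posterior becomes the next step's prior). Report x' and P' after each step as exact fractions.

step 0: x' = [-2295/8369, 7272/8369], P' = [2574/8369 1296/8369; 1296/8369 4164/8369]
step 1: x' = [5336155/32538741, 7570192/10846247], P' = [9807226/32538741 1645968/10846247; 1645968/10846247 5379612/10846247]
step 2: x' = [3430725169/41795386623, -3964877448/4643931847], P' = [12592878298/41795386623 704496688/4643931847; 704496688/4643931847 2303214492/4643931847]

step 0: x̄ = F·x = [9, 0]
step 0: P̄ = F·P·Fᵀ + Q = [18 0; 0 4]
step 0: y = z − H·x̄ = [30, -17]
step 0: S = H·P̄·Hᵀ + R = [181 -92; -92 93]
step 0: K = P̄·Hᵀ·S⁻¹ = [-1710/8369 1548/8369; 1480/8369 2184/8369]
step 0: x' = x̄ + K·y = [-2295/8369, 7272/8369]
step 0: P' = (I − K·H)·P̄ = [2574/8369 1296/8369; 1296/8369 4164/8369]
step 1: x̄ = F·x = [387/8369, 0]
step 1: P̄ = F·P·Fᵀ + Q = [68582/8369 0; 0 4]
step 1: y = z − H·x̄ = [9530/8369, 15964/8369]
step 1: S = H·P̄·Hᵀ + R = [776249/8369 -277588/8369; -277588/8369 450077/8369]
step 1: K = P̄·Hᵀ·S⁻¹ = [-6515290/32538741 5898052/32538741; 1940440/10846247 2810232/10846247]
step 1: x' = x̄ + K·y = [5336155/32538741, 7570192/10846247]
step 1: P' = (I − K·H)·P̄ = [9807226/32538741 1645968/10846247; 1645968/10846247 5379612/10846247]
step 2: x̄ = F·x = [12906347/10846247, 0]
step 2: P̄ = F·P·Fᵀ + Q = [88062086/10846247 0; 0 4]
step 2: y = z − H·x̄ = [17026547/10846247, -47505188/10846247]
step 2: S = H·P̄·Hᵀ + R = [998637467/10846247 -354832564/10846247; -354832564/10846247 580019531/10846247]
step 2: K = P̄·Hᵀ·S⁻¹ = [-8365898170/41795386623 7573339396/41795386623; 830979640/4643931847 1203084472/4643931847]
step 2: x' = x̄ + K·y = [3430725169/41795386623, -3964877448/4643931847]
step 2: P' = (I − K·H)·P̄ = [12592878298/41795386623 704496688/4643931847; 704496688/4643931847 2303214492/4643931847]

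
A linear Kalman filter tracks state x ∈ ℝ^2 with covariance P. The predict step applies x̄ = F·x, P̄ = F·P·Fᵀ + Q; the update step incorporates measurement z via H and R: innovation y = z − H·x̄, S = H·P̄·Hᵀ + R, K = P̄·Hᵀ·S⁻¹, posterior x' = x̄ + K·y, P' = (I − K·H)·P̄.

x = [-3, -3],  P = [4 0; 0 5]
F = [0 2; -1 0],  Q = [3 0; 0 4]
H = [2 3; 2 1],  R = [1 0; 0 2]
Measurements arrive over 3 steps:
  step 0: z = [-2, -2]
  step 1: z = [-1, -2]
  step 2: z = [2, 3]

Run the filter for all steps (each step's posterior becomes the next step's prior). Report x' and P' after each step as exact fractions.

step 0: x' = [-365/241, 697/1687], P' = [253/241 -184/241; -184/241 1112/1687]
step 1: x' = [-1087792/1056831, 372374/1056831], P' = [856633/1056831 -612038/1056831; -612038/1056831 546058/1056831]
step 2: x' = [251808022/195567779, -25296687/195567779], P' = [157732517/195567779 -112777518/195567779; -112777518/195567779 302265662/586703337]

step 0: x̄ = F·x = [-6, 3]
step 0: P̄ = F·P·Fᵀ + Q = [23 0; 0 8]
step 0: y = z − H·x̄ = [1, 7]
step 0: S = H·P̄·Hᵀ + R = [165 116; 116 102]
step 0: K = P̄·Hᵀ·S⁻¹ = [-46/241 161/241; 760/1687 -732/1687]
step 0: x' = x̄ + K·y = [-365/241, 697/1687]
step 0: P' = (I − K·H)·P̄ = [253/241 -184/241; -184/241 1112/1687]
step 1: x̄ = F·x = [1394/1687, 365/241]
step 1: P̄ = F·P·Fᵀ + Q = [9509/1687 368/241; 368/241 1217/241]
step 1: y = z − H·x̄ = [-12140/1687, -8717/1687]
step 1: S = H·P̄·Hᵀ + R = [147306/1687 84201/1687; 84201/1687 60233/1687]
step 1: K = P̄·Hᵀ·S⁻¹ = [-122848/1056831 183538/352277; 414098/1056831 -113003/352277]
step 1: x' = x̄ + K·y = [-1087792/1056831, 372374/1056831]
step 1: P' = (I − K·H)·P̄ = [856633/1056831 -612038/1056831; -612038/1056831 546058/1056831]
step 2: x̄ = F·x = [744748/1056831, 1087792/1056831]
step 2: P̄ = F·P·Fᵀ + Q = [5354725/1056831 1224076/1056831; 1224076/1056831 5083957/1056831]
step 2: y = z − H·x̄ = [-71330/28563, 197735/352277]
step 2: S = H·P̄·Hᵀ + R = [2241088/28563 418589/9521; 418589/9521 11170941/352277]
step 2: K = P̄·Hᵀ·S⁻¹ = [-22867520/195567779 5333882/10293041; 76710626/195567779 -9852617/30879123]
step 2: x' = x̄ + K·y = [251808022/195567779, -25296687/195567779]
step 2: P' = (I − K·H)·P̄ = [157732517/195567779 -112777518/195567779; -112777518/195567779 302265662/586703337]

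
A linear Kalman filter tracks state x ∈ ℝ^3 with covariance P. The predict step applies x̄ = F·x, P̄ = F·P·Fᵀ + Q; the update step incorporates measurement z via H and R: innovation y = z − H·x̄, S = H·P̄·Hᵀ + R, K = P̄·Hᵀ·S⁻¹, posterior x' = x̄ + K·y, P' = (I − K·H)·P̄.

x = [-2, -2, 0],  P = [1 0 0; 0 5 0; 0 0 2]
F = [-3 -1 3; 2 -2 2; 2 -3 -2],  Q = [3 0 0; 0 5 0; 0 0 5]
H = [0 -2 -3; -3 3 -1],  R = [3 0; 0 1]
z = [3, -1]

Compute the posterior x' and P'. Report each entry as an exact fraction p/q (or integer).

x̄ = F·x = [8, 0, 2]
P̄ = F·P·Fᵀ + Q = [35 16 -3; 16 37 26; -3 26 62]
y = z − H·x̄ = [9, 25]
S = H·P̄·Hᵀ + R = [1021 -149; -149 249]
K = P̄·Hᵀ·S⁻¹ = [-13773/232028 -58561/232028; -32335/232028 15129/232028; -2923/12212 -523/12212]
x' = x̄ + K·y = [7059/6106, 2295/6106, -7479/6106]
P' = (I − K·H)·P̄ = [4641907/232028 3785709/232028 -132107/12212; 3785709/232028 3110343/232028 -107433/12212; -132107/12212 -107433/12212 74545/12212]

x' = [7059/6106, 2295/6106, -7479/6106]
P' = [4641907/232028 3785709/232028 -132107/12212; 3785709/232028 3110343/232028 -107433/12212; -132107/12212 -107433/12212 74545/12212]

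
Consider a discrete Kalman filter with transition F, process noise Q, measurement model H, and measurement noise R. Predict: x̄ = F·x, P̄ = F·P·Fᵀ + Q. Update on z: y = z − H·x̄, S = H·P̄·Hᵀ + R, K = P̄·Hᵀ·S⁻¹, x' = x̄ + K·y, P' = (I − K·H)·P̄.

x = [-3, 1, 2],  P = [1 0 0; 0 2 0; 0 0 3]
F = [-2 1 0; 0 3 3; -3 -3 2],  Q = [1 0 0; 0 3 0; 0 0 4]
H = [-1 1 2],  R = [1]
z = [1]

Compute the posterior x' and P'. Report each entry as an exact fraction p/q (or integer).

x̄ = F·x = [7, 9, 10]
P̄ = F·P·Fᵀ + Q = [7 6 0; 6 48 0; 0 0 43]
y = z − H·x̄ = [-21]
S = H·P̄·Hᵀ + R = [216]
K = P̄·Hᵀ·S⁻¹ = [-1/216; 7/36; 43/108]
x' = x̄ + K·y = [511/72, 59/12, 59/36]
P' = (I − K·H)·P̄ = [1511/216 223/36 43/108; 223/36 239/6 -301/18; 43/108 -301/18 473/54]

x' = [511/72, 59/12, 59/36]
P' = [1511/216 223/36 43/108; 223/36 239/6 -301/18; 43/108 -301/18 473/54]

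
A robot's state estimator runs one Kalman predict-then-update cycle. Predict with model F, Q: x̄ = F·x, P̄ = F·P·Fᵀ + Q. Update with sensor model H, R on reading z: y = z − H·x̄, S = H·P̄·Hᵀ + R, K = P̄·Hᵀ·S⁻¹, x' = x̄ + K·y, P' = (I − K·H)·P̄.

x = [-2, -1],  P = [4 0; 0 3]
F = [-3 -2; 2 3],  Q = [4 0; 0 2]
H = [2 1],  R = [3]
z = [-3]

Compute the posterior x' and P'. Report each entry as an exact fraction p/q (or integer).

x' = [-5/11, -37/22]
P' = [183/22 -639/44; -639/44 2439/88]

x̄ = F·x = [8, -7]
P̄ = F·P·Fᵀ + Q = [52 -42; -42 45]
y = z − H·x̄ = [-12]
S = H·P̄·Hᵀ + R = [88]
K = P̄·Hᵀ·S⁻¹ = [31/44; -39/88]
x' = x̄ + K·y = [-5/11, -37/22]
P' = (I − K·H)·P̄ = [183/22 -639/44; -639/44 2439/88]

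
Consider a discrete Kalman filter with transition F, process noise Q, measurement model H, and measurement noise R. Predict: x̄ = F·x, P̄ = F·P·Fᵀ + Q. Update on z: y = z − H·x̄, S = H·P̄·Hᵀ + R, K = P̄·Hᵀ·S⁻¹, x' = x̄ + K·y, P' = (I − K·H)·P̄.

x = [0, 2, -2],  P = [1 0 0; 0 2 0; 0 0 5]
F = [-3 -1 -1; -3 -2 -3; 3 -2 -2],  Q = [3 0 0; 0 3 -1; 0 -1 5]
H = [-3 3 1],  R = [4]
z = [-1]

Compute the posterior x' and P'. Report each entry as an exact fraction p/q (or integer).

x̄ = F·x = [0, 2, 0]
P̄ = F·P·Fᵀ + Q = [19 28 5; 28 65 28; 5 28 42]
y = z − H·x̄ = [-7]
S = H·P̄·Hᵀ + R = [436]
K = P̄·Hᵀ·S⁻¹ = [8/109; 139/436; 111/436]
x' = x̄ + K·y = [-56/109, -101/436, -777/436]
P' = (I − K·H)·P̄ = [1815/109 1940/109 -343/109; 1940/109 9019/436 -3221/436; -343/109 -3221/436 5991/436]

x' = [-56/109, -101/436, -777/436]
P' = [1815/109 1940/109 -343/109; 1940/109 9019/436 -3221/436; -343/109 -3221/436 5991/436]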